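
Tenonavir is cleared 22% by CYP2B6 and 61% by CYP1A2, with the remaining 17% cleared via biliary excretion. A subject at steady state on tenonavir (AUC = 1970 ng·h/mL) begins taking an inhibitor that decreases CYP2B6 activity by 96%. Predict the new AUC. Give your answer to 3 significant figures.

CYP2B6: 0.22 × 0.04 = 0.0088
CYP1A2: 0.61 (unchanged)
Other: 0.17 (unchanged)
Relative clearance = 0.0088 + 0.61 + 0.17 = 0.7888.
New AUC = baseline ÷ relative clearance = 1970 / 0.7888 = 2.50 × 10³ ng·h/mL.

2.50 × 10³ ng·h/mL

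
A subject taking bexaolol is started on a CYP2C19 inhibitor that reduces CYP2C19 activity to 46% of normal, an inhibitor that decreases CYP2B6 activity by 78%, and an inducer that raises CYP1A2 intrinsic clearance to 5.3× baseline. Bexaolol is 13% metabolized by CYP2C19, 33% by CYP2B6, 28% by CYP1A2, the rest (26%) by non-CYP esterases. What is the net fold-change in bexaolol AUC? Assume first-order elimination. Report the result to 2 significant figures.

0.53

The CYP2C19 pathway (13% of clearance) is reduced to 0.46× activity: 0.13 × 0.46 = 0.0598.
The CYP2B6 pathway (33% of clearance) drops to 0.22× activity: 0.33 × 0.22 = 0.0726.
The CYP1A2 pathway (28% of clearance) rises to 5.3× activity: 0.28 × 5.3 = 1.484.
Non-CYP routes (26%) are unchanged.
Relative clearance = 0.0598 + 0.0726 + 1.484 + 0.26 = 1.8764.
Because AUC varies inversely with clearance, the combined effect is 1 / 1.8764 = 0.53.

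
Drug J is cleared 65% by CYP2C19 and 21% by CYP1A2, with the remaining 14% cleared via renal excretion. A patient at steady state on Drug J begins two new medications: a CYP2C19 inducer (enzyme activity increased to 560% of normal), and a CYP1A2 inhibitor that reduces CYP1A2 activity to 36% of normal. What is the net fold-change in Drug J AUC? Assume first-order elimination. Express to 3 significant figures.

The CYP2C19 pathway (65% of clearance) increases to 5.6× activity: 0.65 × 5.6 = 3.64.
The CYP1A2 pathway (21% of clearance) drops to 0.36× activity: 0.21 × 0.36 = 0.0756.
Non-CYP routes (14%) are unchanged.
New clearance relative to baseline: 3.64 + 0.0756 + 0.14 = 3.8556.
AUC ∝ 1/CL: fold-change = 1 / 3.8556 = 0.259.

0.259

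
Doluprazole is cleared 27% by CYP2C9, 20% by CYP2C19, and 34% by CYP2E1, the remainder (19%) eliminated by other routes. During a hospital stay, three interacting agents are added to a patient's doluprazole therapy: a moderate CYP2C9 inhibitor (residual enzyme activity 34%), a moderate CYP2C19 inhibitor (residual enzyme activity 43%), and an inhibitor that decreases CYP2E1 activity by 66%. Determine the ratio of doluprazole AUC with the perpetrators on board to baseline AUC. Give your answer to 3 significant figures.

CYP2C9: 0.27 × 0.34 = 0.0918
CYP2C19: 0.2 × 0.43 = 0.086
CYP2E1: 0.34 × 0.34 = 0.1156
Other: 0.19 (unchanged)
Relative clearance = 0.0918 + 0.086 + 0.1156 + 0.19 = 0.4834.
AUC ∝ 1/CL: fold-change = 1 / 0.4834 = 2.07.

2.07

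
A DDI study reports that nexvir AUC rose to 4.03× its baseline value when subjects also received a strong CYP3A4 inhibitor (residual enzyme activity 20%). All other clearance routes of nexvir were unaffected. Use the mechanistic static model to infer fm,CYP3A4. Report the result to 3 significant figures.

Let x = fm,CYP3A4. Because AUC ∝ 1/CL, relative clearance fell to 1/4.03 = 0.2481.
Setting x·0.2 + (1 − x) = 0.2481 and solving: x = (0.2481 − 1)/(0.2 − 1) = 0.940.

0.940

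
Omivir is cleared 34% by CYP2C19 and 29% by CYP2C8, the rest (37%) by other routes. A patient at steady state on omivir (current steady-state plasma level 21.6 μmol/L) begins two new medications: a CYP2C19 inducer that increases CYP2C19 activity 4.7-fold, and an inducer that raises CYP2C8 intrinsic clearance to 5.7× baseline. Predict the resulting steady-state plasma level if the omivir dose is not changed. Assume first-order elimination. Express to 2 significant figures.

6.0 μmol/L

The CYP2C19 pathway (34% of clearance) rises to 4.7× activity: 0.34 × 4.7 = 1.598.
The CYP2C8 pathway (29% of clearance) is boosted to 5.7× activity: 0.29 × 5.7 = 1.653.
Non-CYP routes (37%) are unchanged.
New clearance relative to baseline: 1.598 + 1.653 + 0.37 = 3.621.
Dividing the baseline by the relative clearance: 21.6 / 3.621 = 6.0 μmol/L.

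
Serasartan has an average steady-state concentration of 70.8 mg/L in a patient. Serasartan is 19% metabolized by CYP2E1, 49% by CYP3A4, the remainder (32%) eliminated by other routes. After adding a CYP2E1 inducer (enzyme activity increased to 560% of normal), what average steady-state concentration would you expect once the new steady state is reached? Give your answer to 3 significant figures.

37.8 mg/L

CYP2E1: 0.19 × 5.6 = 1.064
CYP3A4: 0.49 (unchanged)
Other: 0.32 (unchanged)
Relative clearance = 1.064 + 0.49 + 0.32 = 1.874.
Average steady-state concentration ∝ 1/CL, so new value = 70.8 / 1.874 = 37.8 mg/L.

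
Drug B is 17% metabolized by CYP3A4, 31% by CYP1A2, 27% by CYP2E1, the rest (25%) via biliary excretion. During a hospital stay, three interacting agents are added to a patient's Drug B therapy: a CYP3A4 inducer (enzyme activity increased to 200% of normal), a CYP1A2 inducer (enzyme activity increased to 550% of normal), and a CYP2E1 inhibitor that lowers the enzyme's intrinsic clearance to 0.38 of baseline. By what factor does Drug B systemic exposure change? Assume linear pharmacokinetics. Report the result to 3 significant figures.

0.417

The CYP3A4 pathway (17% of clearance) rises to 2× activity: 0.17 × 2 = 0.34.
The CYP1A2 pathway (31% of clearance) increases to 5.5× activity: 0.31 × 5.5 = 1.705.
The CYP2E1 pathway (27% of clearance) is reduced to 0.38× activity: 0.27 × 0.38 = 0.1026.
Non-CYP routes (25%) are unchanged.
Relative clearance = 0.34 + 1.705 + 0.1026 + 0.25 = 2.3976.
Systemic exposure ∝ 1/CL: fold-change = 1 / 2.3976 = 0.417.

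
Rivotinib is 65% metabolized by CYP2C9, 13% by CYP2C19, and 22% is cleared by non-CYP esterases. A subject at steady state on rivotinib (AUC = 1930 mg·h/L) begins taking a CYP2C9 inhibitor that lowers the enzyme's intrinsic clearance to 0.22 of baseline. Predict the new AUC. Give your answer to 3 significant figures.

The CYP2C9 pathway (65% of clearance) is reduced to 0.22× activity: 0.65 × 0.22 = 0.143.
CYP2C19 (13%) and the residual 22% are unaffected.
Relative clearance = 0.143 + 0.13 + 0.22 = 0.493.
New AUC = baseline ÷ relative clearance = 1930 / 0.493 = 3.91 × 10³ mg·h/L.

3.91 × 10³ mg·h/L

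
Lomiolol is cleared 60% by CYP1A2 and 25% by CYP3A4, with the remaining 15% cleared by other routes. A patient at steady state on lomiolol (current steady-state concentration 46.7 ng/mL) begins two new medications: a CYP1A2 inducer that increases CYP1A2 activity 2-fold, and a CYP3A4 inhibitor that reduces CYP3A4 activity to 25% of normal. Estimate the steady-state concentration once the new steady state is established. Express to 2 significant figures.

The CYP1A2 pathway (60% of clearance) is boosted to 2× activity: 0.6 × 2 = 1.2.
The CYP3A4 pathway (25% of clearance) is reduced to 0.25× activity: 0.25 × 0.25 = 0.0625.
The remaining 15% of clearance is unaffected.
CL_new/CL_old = 1.2 + 0.0625 + 0.15 = 1.4125.
Steady-state concentration ∝ 1/CL: new value = 46.7 / 1.4125 = 33 ng/mL.

33 ng/mL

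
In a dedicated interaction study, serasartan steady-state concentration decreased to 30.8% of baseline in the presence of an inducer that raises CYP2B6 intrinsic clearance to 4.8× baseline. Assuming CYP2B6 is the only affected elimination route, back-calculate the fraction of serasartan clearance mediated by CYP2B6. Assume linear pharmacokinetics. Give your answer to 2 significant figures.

Let fm be the CYP2B6 fraction. New clearance relative to baseline = fm × 4.8 + (1 − fm).
Steady-state concentration ratio = 1 / (new CL fraction), so new CL fraction = 1 / 0.308 = 3.247.
fm × 4.8 + 1 − fm = 3.247  ⇒  fm × (4.8 − 1) = 2.247  ⇒  fm = 0.59.

0.59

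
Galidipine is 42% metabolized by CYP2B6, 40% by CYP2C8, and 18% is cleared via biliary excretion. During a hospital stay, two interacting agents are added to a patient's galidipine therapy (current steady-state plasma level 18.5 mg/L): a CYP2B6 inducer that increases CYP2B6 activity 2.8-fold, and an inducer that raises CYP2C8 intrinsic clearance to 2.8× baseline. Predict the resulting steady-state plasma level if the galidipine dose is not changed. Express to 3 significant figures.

The CYP2B6 pathway (42% of clearance) rises to 2.8× activity: 0.42 × 2.8 = 1.176.
The CYP2C8 pathway (40% of clearance) rises to 2.8× activity: 0.4 × 2.8 = 1.12.
The remaining 18% of clearance is unaffected.
CL_new/CL_old = 1.176 + 1.12 + 0.18 = 2.476.
Dividing the baseline by the relative clearance: 18.5 / 2.476 = 7.47 mg/L.

7.47 mg/L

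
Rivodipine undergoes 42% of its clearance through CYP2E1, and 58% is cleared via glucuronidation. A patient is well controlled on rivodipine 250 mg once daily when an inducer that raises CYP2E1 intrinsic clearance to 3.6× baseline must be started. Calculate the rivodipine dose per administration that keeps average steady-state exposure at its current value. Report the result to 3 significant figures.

The CYP2E1 pathway (42% of clearance) increases to 3.6× activity: 0.42 × 3.6 = 1.512.
Non-CYP routes (58%) are unchanged.
Relative clearance = 1.512 + 0.58 = 2.092.
Css,avg = (dose rate)/CL, so holding Css fixed requires dose ∝ CL: 250 × 2.092 = 523 mg.

523 mg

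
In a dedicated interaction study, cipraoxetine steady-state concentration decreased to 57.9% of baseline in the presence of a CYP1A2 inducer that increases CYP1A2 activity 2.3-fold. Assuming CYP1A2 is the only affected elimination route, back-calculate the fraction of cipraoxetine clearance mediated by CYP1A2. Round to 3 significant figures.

Write x for the fraction cleared via CYP1A2. The observed steady-state concentration change means clearance rose to 1/0.579 = 1.727 of baseline.
Only the CYP1A2 route changed, so 1.727 = x·2.3 + (1 − x), giving x = 0.559.

0.559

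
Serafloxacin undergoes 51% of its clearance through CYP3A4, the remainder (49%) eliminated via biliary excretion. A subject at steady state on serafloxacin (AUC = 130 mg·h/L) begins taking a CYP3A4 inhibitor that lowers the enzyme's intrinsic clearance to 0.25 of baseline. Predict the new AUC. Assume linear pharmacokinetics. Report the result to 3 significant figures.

211 mg·h/L

CYP3A4: 0.51 × 0.25 = 0.1275
Other: 0.49 (unchanged)
New clearance relative to baseline: 0.1275 + 0.49 = 0.6175.
New AUC = baseline ÷ relative clearance = 130 / 0.6175 = 211 mg·h/L.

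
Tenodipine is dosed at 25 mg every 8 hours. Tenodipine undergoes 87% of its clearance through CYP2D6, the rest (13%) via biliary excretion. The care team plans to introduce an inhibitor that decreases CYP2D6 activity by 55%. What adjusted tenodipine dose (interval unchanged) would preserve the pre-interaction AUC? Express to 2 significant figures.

13 mg

The CYP2D6 pathway (87% of clearance) drops to 0.45× activity: 0.87 × 0.45 = 0.3915.
Non-CYP routes (13%) are unchanged.
New clearance relative to baseline: 0.3915 + 0.13 = 0.5215.
To maintain the same steady-state level, dose must scale with clearance: new dose = 25 × 0.5215 = 13 mg.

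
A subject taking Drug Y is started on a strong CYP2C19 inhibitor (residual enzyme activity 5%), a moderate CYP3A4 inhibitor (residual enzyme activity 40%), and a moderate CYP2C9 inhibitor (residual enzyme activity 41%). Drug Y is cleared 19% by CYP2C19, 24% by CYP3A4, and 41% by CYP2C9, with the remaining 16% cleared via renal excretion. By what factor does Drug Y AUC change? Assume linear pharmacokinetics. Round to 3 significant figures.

2.31

The CYP2C19 pathway (19% of clearance) falls to 0.05× activity: 0.19 × 0.05 = 0.0095.
The CYP3A4 pathway (24% of clearance) is reduced to 0.4× activity: 0.24 × 0.4 = 0.096.
The CYP2C9 pathway (41% of clearance) falls to 0.41× activity: 0.41 × 0.41 = 0.1681.
Non-CYP routes (16%) are unchanged.
New clearance relative to baseline: 0.0095 + 0.096 + 0.1681 + 0.16 = 0.4336.
Net AUC ratio = 1 / 0.4336 = 2.31.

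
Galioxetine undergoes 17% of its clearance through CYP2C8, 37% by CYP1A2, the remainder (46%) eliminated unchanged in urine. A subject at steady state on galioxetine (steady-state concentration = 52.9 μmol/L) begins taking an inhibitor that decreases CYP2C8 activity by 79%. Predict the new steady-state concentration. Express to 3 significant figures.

61.1 μmol/L

The CYP2C8 pathway (17% of clearance) falls to 0.21× activity: 0.17 × 0.21 = 0.0357.
CYP1A2 (37%) and the residual 46% are unaffected.
Relative clearance = 0.0357 + 0.37 + 0.46 = 0.8657.
Steady-state concentration ∝ 1/CL, so new value = 52.9 / 0.8657 = 61.1 μmol/L.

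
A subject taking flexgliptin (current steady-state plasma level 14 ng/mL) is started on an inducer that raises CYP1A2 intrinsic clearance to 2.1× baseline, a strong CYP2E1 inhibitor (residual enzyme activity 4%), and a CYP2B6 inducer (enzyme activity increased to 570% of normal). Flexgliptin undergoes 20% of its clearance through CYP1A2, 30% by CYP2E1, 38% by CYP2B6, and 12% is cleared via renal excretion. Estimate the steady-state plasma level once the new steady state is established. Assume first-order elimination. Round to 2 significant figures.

The CYP1A2 pathway (20% of clearance) increases to 2.1× activity: 0.2 × 2.1 = 0.42.
The CYP2E1 pathway (30% of clearance) is reduced to 0.04× activity: 0.3 × 0.04 = 0.012.
The CYP2B6 pathway (38% of clearance) is boosted to 5.7× activity: 0.38 × 5.7 = 2.166.
Non-CYP routes (12%) are unchanged.
CL_new/CL_old = 0.42 + 0.012 + 2.166 + 0.12 = 2.718.
Steady-state plasma level ∝ 1/CL: new value = 14 / 2.718 = 5.2 ng/mL.

5.2 ng/mL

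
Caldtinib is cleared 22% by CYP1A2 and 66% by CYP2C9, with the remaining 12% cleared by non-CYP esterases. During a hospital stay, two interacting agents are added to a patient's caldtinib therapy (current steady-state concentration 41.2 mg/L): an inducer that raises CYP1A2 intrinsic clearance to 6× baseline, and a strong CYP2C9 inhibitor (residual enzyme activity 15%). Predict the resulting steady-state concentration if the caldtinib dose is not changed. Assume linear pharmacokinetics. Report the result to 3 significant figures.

26.8 mg/L

The CYP1A2 pathway (22% of clearance) rises to 6× activity: 0.22 × 6 = 1.32.
The CYP2C9 pathway (66% of clearance) falls to 0.15× activity: 0.66 × 0.15 = 0.099.
Non-CYP routes (12%) are unchanged.
CL_new/CL_old = 1.32 + 0.099 + 0.12 = 1.539.
Steady-state concentration ∝ 1/CL: new value = 41.2 / 1.539 = 26.8 mg/L.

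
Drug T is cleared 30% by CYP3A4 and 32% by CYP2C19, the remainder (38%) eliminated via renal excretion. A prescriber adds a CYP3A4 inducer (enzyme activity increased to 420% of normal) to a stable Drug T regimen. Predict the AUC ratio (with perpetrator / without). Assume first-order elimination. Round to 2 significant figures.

The CYP3A4 pathway (30% of clearance) increases to 4.2× activity: 0.3 × 4.2 = 1.26.
CYP2C19 (32%) and the residual 38% are unaffected.
New clearance relative to baseline: 1.26 + 0.32 + 0.38 = 1.96.
AUC is inversely proportional to clearance, so the fold-change is 1 / 1.96 = 0.51.

0.51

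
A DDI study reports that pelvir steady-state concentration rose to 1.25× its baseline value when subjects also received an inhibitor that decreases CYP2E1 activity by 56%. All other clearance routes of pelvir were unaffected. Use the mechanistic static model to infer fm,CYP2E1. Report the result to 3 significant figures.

0.357

CL'/CL = 1 / 1.25 = 0.8
0.44·fm + (1 − fm) = 0.8
fm = (0.8 − 1) / (0.44 − 1) = 0.357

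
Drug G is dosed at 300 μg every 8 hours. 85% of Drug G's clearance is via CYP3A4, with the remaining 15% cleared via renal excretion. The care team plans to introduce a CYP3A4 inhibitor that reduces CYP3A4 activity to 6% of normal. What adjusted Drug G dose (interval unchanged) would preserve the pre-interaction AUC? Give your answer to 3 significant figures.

60.3 μg

CYP3A4: 0.85 × 0.06 = 0.051
Other: 0.15 (unchanged)
New clearance relative to baseline: 0.051 + 0.15 = 0.201.
Css,avg = (dose rate)/CL, so holding Css fixed requires dose ∝ CL: 300 × 0.201 = 60.3 μg.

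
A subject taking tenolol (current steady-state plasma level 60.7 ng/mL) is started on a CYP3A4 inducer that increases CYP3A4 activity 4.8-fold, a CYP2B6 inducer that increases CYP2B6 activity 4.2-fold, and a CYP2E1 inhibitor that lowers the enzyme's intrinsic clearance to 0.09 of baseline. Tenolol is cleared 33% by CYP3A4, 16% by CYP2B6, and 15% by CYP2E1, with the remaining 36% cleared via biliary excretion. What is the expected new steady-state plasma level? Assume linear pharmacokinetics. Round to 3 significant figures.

23.1 ng/mL

The CYP3A4 pathway (33% of clearance) is boosted to 4.8× activity: 0.33 × 4.8 = 1.584.
The CYP2B6 pathway (16% of clearance) rises to 4.2× activity: 0.16 × 4.2 = 0.672.
The CYP2E1 pathway (15% of clearance) drops to 0.09× activity: 0.15 × 0.09 = 0.0135.
Non-CYP routes (36%) are unchanged.
New clearance relative to baseline: 1.584 + 0.672 + 0.0135 + 0.36 = 2.6295.
Steady-state plasma level ∝ 1/CL: new value = 60.7 / 2.6295 = 23.1 ng/mL.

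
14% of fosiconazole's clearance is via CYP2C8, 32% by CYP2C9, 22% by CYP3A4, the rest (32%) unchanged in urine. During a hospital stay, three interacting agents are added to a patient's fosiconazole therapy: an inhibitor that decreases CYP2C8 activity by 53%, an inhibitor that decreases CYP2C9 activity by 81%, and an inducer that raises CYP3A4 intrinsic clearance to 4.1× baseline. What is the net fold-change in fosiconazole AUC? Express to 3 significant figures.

The CYP2C8 pathway (14% of clearance) is reduced to 0.47× activity: 0.14 × 0.47 = 0.0658.
The CYP2C9 pathway (32% of clearance) drops to 0.19× activity: 0.32 × 0.19 = 0.0608.
The CYP3A4 pathway (22% of clearance) increases to 4.1× activity: 0.22 × 4.1 = 0.902.
Non-CYP routes (32%) are unchanged.
New clearance relative to baseline: 0.0658 + 0.0608 + 0.902 + 0.32 = 1.3486.
AUC ∝ 1/CL: fold-change = 1 / 1.3486 = 0.742.

0.742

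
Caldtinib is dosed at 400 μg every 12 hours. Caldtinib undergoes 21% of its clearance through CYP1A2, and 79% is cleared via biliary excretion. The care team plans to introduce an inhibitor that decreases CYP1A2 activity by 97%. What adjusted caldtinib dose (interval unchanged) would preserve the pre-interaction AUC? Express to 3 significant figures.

The CYP1A2 pathway (21% of clearance) is reduced to 0.03× activity: 0.21 × 0.03 = 0.0063.
The remaining 79% of clearance is unaffected.
Relative clearance = 0.0063 + 0.79 = 0.7963.
To maintain the same steady-state level, dose must scale with clearance: new dose = 400 × 0.7963 = 319 μg.

319 μg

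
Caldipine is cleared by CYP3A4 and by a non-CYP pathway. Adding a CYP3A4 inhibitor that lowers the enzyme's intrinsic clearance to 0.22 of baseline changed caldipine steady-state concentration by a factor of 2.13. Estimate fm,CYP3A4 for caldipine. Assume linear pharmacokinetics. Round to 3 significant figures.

CL'/CL = 1 / 2.13 = 0.4695
0.22·fm + (1 − fm) = 0.4695
fm = (0.4695 − 1) / (0.22 − 1) = 0.680

0.680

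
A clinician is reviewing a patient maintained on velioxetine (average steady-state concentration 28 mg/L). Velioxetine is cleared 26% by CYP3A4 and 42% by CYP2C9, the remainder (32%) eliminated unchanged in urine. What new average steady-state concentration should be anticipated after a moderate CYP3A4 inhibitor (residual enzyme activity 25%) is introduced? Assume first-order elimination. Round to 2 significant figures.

35 mg/L

The CYP3A4 pathway (26% of clearance) drops to 0.25× activity: 0.26 × 0.25 = 0.065.
CYP2C9 (42%) and the residual 32% are unaffected.
New clearance relative to baseline: 0.065 + 0.42 + 0.32 = 0.805.
With dosing unchanged, average steady-state concentration scales as 1/CL: 28 / 0.805 = 35 mg/L.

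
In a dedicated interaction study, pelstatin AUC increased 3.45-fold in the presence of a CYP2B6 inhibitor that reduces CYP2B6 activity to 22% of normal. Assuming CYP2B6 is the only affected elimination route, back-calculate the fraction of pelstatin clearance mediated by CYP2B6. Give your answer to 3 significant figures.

0.910

Call the CYP2B6 fraction fm. After the interaction, CL_new/CL_old = fm × 0.22 + (1 − fm).
AUC ratio = 1 / (new CL fraction), so new CL fraction = 1 / 3.45 = 0.2899.
fm × 0.22 + 1 − fm = 0.2899  ⇒  fm × (0.22 − 1) = −0.7101  ⇒  fm = 0.910.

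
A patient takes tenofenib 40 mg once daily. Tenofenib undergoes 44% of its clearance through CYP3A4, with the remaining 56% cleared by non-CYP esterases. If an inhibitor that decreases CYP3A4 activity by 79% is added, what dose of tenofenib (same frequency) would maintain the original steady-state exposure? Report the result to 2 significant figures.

CYP3A4: 0.44 × 0.21 = 0.0924
Other: 0.56 (unchanged)
New clearance relative to baseline: 0.0924 + 0.56 = 0.6524.
Css,avg = (dose rate)/CL, so holding Css fixed requires dose ∝ CL: 40 × 0.6524 = 26 mg.

26 mg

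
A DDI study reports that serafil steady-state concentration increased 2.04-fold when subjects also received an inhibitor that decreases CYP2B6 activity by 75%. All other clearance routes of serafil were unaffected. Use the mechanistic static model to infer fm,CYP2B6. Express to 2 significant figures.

0.68

CL'/CL = 1 / 2.04 = 0.4902
0.25·fm + (1 − fm) = 0.4902
fm = (0.4902 − 1) / (0.25 − 1) = 0.68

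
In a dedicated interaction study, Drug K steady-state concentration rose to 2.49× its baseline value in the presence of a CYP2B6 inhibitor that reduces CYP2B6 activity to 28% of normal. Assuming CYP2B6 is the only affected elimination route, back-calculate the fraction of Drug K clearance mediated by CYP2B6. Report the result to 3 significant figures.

0.831

Write x for the fraction cleared via CYP2B6. The observed steady-state concentration change means clearance fell to 1/2.49 = 0.4016 of baseline.
Only the CYP2B6 route changed, so 0.4016 = x·0.28 + (1 − x), giving x = 0.831.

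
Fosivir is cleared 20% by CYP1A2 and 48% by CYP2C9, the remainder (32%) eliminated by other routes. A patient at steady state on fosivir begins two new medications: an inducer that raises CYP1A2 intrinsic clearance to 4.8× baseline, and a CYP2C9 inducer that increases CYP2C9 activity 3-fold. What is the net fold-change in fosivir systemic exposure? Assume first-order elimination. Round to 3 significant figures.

CYP1A2: 0.2 × 4.8 = 0.96
CYP2C9: 0.48 × 3 = 1.44
Other: 0.32 (unchanged)
Relative clearance = 0.96 + 1.44 + 0.32 = 2.72.
Net systemic exposure ratio = 1 / 2.72 = 0.368.

0.368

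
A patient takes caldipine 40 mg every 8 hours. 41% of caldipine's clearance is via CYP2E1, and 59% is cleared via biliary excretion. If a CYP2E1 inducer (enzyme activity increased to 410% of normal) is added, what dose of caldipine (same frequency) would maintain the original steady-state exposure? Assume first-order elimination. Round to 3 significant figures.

The CYP2E1 pathway (41% of clearance) rises to 4.1× activity: 0.41 × 4.1 = 1.681.
The remaining 59% of clearance is unaffected.
New clearance relative to baseline: 1.681 + 0.59 = 2.271.
Exposure is unchanged when dose changes in proportion to clearance. New dose = 40 mg × 2.271 = 90.8 mg.

90.8 mg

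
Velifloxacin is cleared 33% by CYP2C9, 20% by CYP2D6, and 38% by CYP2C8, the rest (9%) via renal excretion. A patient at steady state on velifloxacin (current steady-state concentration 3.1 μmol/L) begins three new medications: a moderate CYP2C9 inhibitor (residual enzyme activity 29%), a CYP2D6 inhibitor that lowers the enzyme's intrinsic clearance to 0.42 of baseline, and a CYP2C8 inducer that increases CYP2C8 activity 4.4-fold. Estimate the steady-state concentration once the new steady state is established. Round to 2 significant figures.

The CYP2C9 pathway (33% of clearance) drops to 0.29× activity: 0.33 × 0.29 = 0.0957.
The CYP2D6 pathway (20% of clearance) is reduced to 0.42× activity: 0.2 × 0.42 = 0.084.
The CYP2C8 pathway (38% of clearance) rises to 4.4× activity: 0.38 × 4.4 = 1.672.
The remaining 9% of clearance is unaffected.
CL_new/CL_old = 0.0957 + 0.084 + 1.672 + 0.09 = 1.9417.
New steady-state concentration = 3.1 / 1.9417 = 1.6 μmol/L (concentration scales inversely with clearance).

1.6 μmol/L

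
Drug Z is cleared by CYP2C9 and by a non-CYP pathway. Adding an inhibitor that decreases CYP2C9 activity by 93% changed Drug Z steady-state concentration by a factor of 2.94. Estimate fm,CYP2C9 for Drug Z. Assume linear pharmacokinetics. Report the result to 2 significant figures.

0.71

Let x = fm,CYP2C9. Because steady-state concentration ∝ 1/CL, relative clearance fell to 1/2.94 = 0.3401.
Setting x·0.07 + (1 − x) = 0.3401 and solving: x = (0.3401 − 1)/(0.07 − 1) = 0.71.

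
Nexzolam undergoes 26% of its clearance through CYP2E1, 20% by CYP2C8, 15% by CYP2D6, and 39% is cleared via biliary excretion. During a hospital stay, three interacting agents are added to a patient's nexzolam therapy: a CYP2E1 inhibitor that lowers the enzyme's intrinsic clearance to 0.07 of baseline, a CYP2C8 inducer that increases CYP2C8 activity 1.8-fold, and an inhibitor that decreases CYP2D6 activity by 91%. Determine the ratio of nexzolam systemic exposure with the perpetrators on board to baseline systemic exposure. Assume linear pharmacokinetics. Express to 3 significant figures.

1.28

The CYP2E1 pathway (26% of clearance) is reduced to 0.07× activity: 0.26 × 0.07 = 0.0182.
The CYP2C8 pathway (20% of clearance) increases to 1.8× activity: 0.2 × 1.8 = 0.36.
The CYP2D6 pathway (15% of clearance) is reduced to 0.09× activity: 0.15 × 0.09 = 0.0135.
Non-CYP routes (39%) are unchanged.
CL_new/CL_old = 0.0182 + 0.36 + 0.0135 + 0.39 = 0.7817.
Net systemic exposure ratio = 1 / 0.7817 = 1.28.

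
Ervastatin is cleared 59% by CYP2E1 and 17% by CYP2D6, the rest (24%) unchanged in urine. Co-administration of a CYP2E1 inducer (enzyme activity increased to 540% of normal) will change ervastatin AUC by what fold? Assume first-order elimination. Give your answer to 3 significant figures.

0.278

The CYP2E1 pathway (59% of clearance) rises to 5.4× activity: 0.59 × 5.4 = 3.186.
CYP2D6 (17%) and the residual 24% are unaffected.
Relative clearance = 3.186 + 0.17 + 0.24 = 3.596.
AUC is inversely proportional to clearance, so the fold-change is 1 / 3.596 = 0.278.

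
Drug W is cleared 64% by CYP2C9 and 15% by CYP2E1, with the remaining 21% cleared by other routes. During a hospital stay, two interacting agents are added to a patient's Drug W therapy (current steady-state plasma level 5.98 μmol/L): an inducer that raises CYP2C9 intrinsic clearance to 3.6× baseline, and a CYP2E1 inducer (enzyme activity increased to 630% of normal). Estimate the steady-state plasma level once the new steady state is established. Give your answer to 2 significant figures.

1.7 μmol/L

The CYP2C9 pathway (64% of clearance) rises to 3.6× activity: 0.64 × 3.6 = 2.304.
The CYP2E1 pathway (15% of clearance) rises to 6.3× activity: 0.15 × 6.3 = 0.945.
Non-CYP routes (21%) are unchanged.
New clearance relative to baseline: 2.304 + 0.945 + 0.21 = 3.459.
Steady-state plasma level ∝ 1/CL: new value = 5.98 / 3.459 = 1.7 μmol/L.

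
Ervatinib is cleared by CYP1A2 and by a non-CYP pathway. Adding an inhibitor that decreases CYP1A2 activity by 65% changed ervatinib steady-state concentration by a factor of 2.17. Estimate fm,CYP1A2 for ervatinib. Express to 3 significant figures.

Call the CYP1A2 fraction fm. After the interaction, CL_new/CL_old = fm × 0.35 + (1 − fm).
Steady-state concentration ratio = 1 / (new CL fraction), so new CL fraction = 1 / 2.17 = 0.4608.
fm × 0.35 + 1 − fm = 0.4608  ⇒  fm × (0.35 − 1) = −0.5392  ⇒  fm = 0.829.

0.829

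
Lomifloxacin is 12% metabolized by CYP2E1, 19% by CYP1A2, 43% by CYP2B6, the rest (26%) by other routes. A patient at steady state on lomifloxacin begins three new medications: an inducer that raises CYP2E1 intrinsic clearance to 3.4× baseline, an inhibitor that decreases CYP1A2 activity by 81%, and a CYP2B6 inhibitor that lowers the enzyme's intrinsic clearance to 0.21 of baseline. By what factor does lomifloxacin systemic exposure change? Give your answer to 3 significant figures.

The CYP2E1 pathway (12% of clearance) increases to 3.4× activity: 0.12 × 3.4 = 0.408.
The CYP1A2 pathway (19% of clearance) falls to 0.19× activity: 0.19 × 0.19 = 0.0361.
The CYP2B6 pathway (43% of clearance) is reduced to 0.21× activity: 0.43 × 0.21 = 0.0903.
Non-CYP routes (26%) are unchanged.
Relative clearance = 0.408 + 0.0361 + 0.0903 + 0.26 = 0.7944.
Net systemic exposure ratio = 1 / 0.7944 = 1.26.

1.26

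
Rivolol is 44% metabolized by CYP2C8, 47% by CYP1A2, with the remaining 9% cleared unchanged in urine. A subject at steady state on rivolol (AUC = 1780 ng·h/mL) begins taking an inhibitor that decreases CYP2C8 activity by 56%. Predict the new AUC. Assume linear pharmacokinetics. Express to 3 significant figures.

The CYP2C8 pathway (44% of clearance) falls to 0.44× activity: 0.44 × 0.44 = 0.1936.
CYP1A2 (47%) and the residual 9% are unaffected.
Relative clearance = 0.1936 + 0.47 + 0.09 = 0.7536.
AUC ∝ 1/CL, so new value = 1780 / 0.7536 = 2.36 × 10³ ng·h/mL.

2.36 × 10³ ng·h/mL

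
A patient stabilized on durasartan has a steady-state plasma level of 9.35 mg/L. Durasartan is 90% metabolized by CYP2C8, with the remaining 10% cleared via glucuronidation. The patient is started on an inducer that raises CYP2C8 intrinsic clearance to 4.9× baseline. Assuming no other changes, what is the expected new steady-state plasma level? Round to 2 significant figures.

The CYP2C8 pathway (90% of clearance) rises to 4.9× activity: 0.9 × 4.9 = 4.41.
Non-CYP routes (10%) are unchanged.
CL_new/CL_old = 4.41 + 0.1 = 4.51.
New steady-state plasma level = baseline ÷ relative clearance = 9.35 / 4.51 = 2.1 mg/L.

2.1 mg/L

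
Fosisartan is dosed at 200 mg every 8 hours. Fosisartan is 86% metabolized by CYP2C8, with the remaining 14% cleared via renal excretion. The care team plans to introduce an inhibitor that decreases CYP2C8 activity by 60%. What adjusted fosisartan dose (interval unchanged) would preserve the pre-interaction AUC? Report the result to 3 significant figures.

The CYP2C8 pathway (86% of clearance) falls to 0.4× activity: 0.86 × 0.4 = 0.344.
The remaining 14% of clearance is unaffected.
CL_new/CL_old = 0.344 + 0.14 = 0.484.
To maintain the same steady-state level, dose must scale with clearance: new dose = 200 × 0.484 = 96.8 mg.

96.8 mg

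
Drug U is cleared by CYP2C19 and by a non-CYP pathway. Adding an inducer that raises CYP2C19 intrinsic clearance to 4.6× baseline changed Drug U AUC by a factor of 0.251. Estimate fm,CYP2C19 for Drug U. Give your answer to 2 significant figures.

Write x for the fraction cleared via CYP2C19. The observed AUC change means clearance rose to 1/0.251 = 3.984 of baseline.
Only the CYP2C19 route changed, so 3.984 = x·4.6 + (1 − x), giving x = 0.83.

0.83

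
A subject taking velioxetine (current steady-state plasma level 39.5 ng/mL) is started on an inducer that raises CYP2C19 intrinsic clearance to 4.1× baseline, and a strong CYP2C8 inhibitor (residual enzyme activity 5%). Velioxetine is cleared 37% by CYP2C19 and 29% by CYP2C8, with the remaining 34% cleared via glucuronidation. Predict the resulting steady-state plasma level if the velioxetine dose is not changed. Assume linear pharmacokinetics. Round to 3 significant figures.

21.1 ng/mL

The CYP2C19 pathway (37% of clearance) increases to 4.1× activity: 0.37 × 4.1 = 1.517.
The CYP2C8 pathway (29% of clearance) is reduced to 0.05× activity: 0.29 × 0.05 = 0.0145.
The remaining 34% of clearance is unaffected.
New clearance relative to baseline: 1.517 + 0.0145 + 0.34 = 1.8715.
Dividing the baseline by the relative clearance: 39.5 / 1.8715 = 21.1 ng/mL.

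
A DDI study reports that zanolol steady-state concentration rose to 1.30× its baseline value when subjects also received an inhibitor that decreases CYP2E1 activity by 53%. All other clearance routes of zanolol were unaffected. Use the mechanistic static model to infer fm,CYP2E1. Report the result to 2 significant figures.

0.44

CL'/CL = 1 / 1.30 = 0.7692
0.47·fm + (1 − fm) = 0.7692
fm = (0.7692 − 1) / (0.47 − 1) = 0.44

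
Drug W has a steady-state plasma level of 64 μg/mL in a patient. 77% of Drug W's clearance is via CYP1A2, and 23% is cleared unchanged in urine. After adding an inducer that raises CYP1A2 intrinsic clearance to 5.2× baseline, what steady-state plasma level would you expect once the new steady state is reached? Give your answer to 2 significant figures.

15 μg/mL

The CYP1A2 pathway (77% of clearance) is boosted to 5.2× activity: 0.77 × 5.2 = 4.004.
The remaining 23% of clearance is unaffected.
New clearance relative to baseline: 4.004 + 0.23 = 4.234.
With dosing unchanged, steady-state plasma level scales as 1/CL: 64 / 4.234 = 15 μg/mL.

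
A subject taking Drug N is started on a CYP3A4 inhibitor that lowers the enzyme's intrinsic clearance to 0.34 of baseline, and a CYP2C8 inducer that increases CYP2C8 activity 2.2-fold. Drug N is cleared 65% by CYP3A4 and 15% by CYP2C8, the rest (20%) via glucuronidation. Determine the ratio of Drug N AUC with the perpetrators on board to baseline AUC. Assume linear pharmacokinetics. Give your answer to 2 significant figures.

1.3

CYP3A4: 0.65 × 0.34 = 0.221
CYP2C8: 0.15 × 2.2 = 0.33
Other: 0.2 (unchanged)
New clearance relative to baseline: 0.221 + 0.33 + 0.2 = 0.751.
Because AUC varies inversely with clearance, the combined effect is 1 / 0.751 = 1.3.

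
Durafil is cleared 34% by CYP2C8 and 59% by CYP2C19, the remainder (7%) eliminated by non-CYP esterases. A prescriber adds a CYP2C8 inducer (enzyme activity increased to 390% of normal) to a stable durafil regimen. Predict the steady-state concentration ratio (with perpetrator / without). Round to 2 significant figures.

The CYP2C8 pathway (34% of clearance) increases to 3.9× activity: 0.34 × 3.9 = 1.326.
CYP2C19 (59%) and the residual 7% are unaffected.
New clearance relative to baseline: 1.326 + 0.59 + 0.07 = 1.986.
Steady-state concentration is inversely proportional to clearance, so the fold-change is 1 / 1.986 = 0.50.

0.50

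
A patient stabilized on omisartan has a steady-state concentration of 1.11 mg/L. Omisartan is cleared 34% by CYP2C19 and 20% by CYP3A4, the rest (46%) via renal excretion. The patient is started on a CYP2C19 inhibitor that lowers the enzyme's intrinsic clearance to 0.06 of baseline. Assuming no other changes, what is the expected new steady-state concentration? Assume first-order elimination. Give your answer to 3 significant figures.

1.63 mg/L

CYP2C19: 0.34 × 0.06 = 0.0204
CYP3A4: 0.2 (unchanged)
Other: 0.46 (unchanged)
CL_new/CL_old = 0.0204 + 0.2 + 0.46 = 0.6804.
With dosing unchanged, steady-state concentration scales as 1/CL: 1.11 / 0.6804 = 1.63 mg/L.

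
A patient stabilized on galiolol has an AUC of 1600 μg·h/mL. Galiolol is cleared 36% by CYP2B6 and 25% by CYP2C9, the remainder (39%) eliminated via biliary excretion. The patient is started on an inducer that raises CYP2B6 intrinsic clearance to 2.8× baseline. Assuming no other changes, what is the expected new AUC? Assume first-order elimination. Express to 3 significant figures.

971 μg·h/mL

CYP2B6: 0.36 × 2.8 = 1.008
CYP2C9: 0.25 (unchanged)
Other: 0.39 (unchanged)
New clearance relative to baseline: 1.008 + 0.25 + 0.39 = 1.648.
New AUC = baseline ÷ relative clearance = 1600 / 1.648 = 971 μg·h/mL.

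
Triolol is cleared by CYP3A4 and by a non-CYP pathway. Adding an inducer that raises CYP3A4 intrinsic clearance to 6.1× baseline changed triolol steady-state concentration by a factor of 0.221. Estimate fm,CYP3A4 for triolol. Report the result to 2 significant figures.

0.69

Let x = fm,CYP3A4. Because steady-state concentration ∝ 1/CL, relative clearance rose to 1/0.221 = 4.525.
Setting x·6.1 + (1 − x) = 4.525 and solving: x = (4.525 − 1)/(6.1 − 1) = 0.69.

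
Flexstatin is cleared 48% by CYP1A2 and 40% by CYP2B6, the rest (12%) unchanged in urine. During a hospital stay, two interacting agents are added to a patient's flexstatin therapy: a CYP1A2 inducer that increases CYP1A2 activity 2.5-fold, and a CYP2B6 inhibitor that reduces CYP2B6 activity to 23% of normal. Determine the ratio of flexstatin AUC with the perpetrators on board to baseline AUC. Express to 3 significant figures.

0.708

CYP1A2: 0.48 × 2.5 = 1.2
CYP2B6: 0.4 × 0.23 = 0.092
Other: 0.12 (unchanged)
Relative clearance = 1.2 + 0.092 + 0.12 = 1.412.
AUC ∝ 1/CL: fold-change = 1 / 1.412 = 0.708.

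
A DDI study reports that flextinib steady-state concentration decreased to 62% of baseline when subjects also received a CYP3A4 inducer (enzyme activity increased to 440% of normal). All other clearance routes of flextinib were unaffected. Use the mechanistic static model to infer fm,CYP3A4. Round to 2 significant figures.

0.18

Write x for the fraction cleared via CYP3A4. The observed steady-state concentration change means clearance rose to 1/0.620 = 1.613 of baseline.
Only the CYP3A4 route changed, so 1.613 = x·4.4 + (1 − x), giving x = 0.18.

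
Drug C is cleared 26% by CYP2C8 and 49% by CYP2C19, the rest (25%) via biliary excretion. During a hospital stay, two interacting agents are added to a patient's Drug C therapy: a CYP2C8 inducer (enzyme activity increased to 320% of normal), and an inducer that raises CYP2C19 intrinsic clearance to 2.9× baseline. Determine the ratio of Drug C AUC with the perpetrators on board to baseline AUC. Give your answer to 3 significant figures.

The CYP2C8 pathway (26% of clearance) is boosted to 3.2× activity: 0.26 × 3.2 = 0.832.
The CYP2C19 pathway (49% of clearance) increases to 2.9× activity: 0.49 × 2.9 = 1.421.
The remaining 25% of clearance is unaffected.
Relative clearance = 0.832 + 1.421 + 0.25 = 2.503.
Net AUC ratio = 1 / 2.503 = 0.400.

0.400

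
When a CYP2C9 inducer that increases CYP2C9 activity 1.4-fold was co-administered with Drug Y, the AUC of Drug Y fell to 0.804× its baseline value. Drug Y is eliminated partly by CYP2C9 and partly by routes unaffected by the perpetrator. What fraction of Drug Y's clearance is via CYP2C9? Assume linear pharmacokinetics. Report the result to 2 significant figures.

0.61

Call the CYP2C9 fraction fm. After the interaction, CL_new/CL_old = fm × 1.4 + (1 − fm).
AUC ratio = 1 / (new CL fraction), so new CL fraction = 1 / 0.804 = 1.244.
fm × 1.4 + 1 − fm = 1.244  ⇒  fm × (1.4 − 1) = 0.2438  ⇒  fm = 0.61.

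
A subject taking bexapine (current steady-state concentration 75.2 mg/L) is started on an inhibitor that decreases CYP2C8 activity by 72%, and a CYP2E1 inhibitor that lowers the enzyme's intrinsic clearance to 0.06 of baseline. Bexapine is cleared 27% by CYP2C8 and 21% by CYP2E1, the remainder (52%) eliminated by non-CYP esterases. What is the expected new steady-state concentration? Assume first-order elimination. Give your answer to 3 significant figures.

The CYP2C8 pathway (27% of clearance) drops to 0.28× activity: 0.27 × 0.28 = 0.0756.
The CYP2E1 pathway (21% of clearance) falls to 0.06× activity: 0.21 × 0.06 = 0.0126.
Non-CYP routes (52%) are unchanged.
New clearance relative to baseline: 0.0756 + 0.0126 + 0.52 = 0.6082.
New steady-state concentration = 75.2 / 0.6082 = 124 mg/L (concentration scales inversely with clearance).

124 mg/L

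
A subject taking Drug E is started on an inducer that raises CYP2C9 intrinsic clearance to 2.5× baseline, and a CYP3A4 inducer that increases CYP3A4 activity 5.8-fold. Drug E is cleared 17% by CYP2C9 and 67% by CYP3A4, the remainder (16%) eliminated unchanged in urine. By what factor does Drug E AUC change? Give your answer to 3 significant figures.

0.224

The CYP2C9 pathway (17% of clearance) increases to 2.5× activity: 0.17 × 2.5 = 0.425.
The CYP3A4 pathway (67% of clearance) is boosted to 5.8× activity: 0.67 × 5.8 = 3.886.
Non-CYP routes (16%) are unchanged.
Relative clearance = 0.425 + 3.886 + 0.16 = 4.471.
Net AUC ratio = 1 / 4.471 = 0.224.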